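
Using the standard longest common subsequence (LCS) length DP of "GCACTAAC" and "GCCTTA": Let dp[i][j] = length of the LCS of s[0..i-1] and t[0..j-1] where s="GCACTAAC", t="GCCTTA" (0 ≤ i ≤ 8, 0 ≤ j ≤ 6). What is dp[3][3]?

2

   ''  G  C  C  T  T  A
''  0  0  0  0  0  0  0
 G  0  1  1  1  1  1  1
 C  0  1  2  2  2  2  2
 A  0  1  2  2  2  2  3
 C  0  1  2  3  3  3  3
 T  0  1  2  3  4  4  4
 A  0  1  2  3  4  4  5
 A  0  1  2  3  4  4  5
 C  0  1  2  3  4  4  5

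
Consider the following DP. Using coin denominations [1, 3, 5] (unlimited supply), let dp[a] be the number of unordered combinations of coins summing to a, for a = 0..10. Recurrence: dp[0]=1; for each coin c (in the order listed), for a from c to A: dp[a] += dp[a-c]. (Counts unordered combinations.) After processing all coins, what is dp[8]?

after  coin     0     1     2     3     4     5     6     7     8     9    10
          1     1     1     1     1     1     1     1     1     1     1     1
          3     1     1     1     2     2     2     3     3     3     4     4
          5     1     1     1     2     2     3     4     4     5     6     7

5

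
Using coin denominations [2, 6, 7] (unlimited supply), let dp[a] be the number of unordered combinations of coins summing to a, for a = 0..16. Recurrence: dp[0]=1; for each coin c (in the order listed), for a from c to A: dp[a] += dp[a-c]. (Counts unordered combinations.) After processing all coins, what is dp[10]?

after  coin     0     1     2     3     4     5     6     7     8     9    10    11    12    13    14    15    16
          2     1     0     1     0     1     0     1     0     1     0     1     0     1     0     1     0     1
          6     1     0     1     0     1     0     2     0     2     0     2     0     3     0     3     0     3
          7     1     0     1     0     1     0     2     1     2     1     2     1     3     2     4     2     4

2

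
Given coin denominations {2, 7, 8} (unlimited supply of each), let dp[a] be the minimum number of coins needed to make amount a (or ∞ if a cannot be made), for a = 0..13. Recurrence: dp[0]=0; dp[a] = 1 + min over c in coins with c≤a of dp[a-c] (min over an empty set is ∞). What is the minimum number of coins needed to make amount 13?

4

 a  0  1  2  3  4  5  6  7  8  9 10 11 12 13
dp  0  -  1  -  2  -  3  1  1  2  2  3  3  4
(- denotes ∞ / unreachable)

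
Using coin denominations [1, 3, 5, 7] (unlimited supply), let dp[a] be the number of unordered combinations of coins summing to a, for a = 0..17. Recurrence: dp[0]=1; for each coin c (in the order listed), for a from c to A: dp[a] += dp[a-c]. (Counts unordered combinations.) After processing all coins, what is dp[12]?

12

after  coin     0     1     2     3     4     5     6     7     8     9    10    11    12    13    14    15    16    17
          1     1     1     1     1     1     1     1     1     1     1     1     1     1     1     1     1     1     1
          3     1     1     1     2     2     2     3     3     3     4     4     4     5     5     5     6     6     6
          5     1     1     1     2     2     3     4     4     5     6     7     8     9    10    11    13    14    15
          7     1     1     1     2     2     3     4     5     6     7     9    10    12    14    16    19    21    24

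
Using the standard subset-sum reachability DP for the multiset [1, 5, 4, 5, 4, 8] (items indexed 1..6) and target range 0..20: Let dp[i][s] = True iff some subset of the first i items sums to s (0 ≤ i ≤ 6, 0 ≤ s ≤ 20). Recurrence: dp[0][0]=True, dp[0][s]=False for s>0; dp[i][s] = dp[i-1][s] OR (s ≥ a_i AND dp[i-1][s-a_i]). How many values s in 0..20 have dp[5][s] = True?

i\s   0   1   2   3   4   5   6   7   8   9  10  11  12  13  14  15  16  17  18  19  20
  0   T   F   F   F   F   F   F   F   F   F   F   F   F   F   F   F   F   F   F   F   F
  1   T   T   F   F   F   F   F   F   F   F   F   F   F   F   F   F   F   F   F   F   F
  2   T   T   F   F   F   T   T   F   F   F   F   F   F   F   F   F   F   F   F   F   F
  3   T   T   F   F   T   T   T   F   F   T   T   F   F   F   F   F   F   F   F   F   F
  4   T   T   F   F   T   T   T   F   F   T   T   T   F   F   T   T   F   F   F   F   F
  5   T   T   F   F   T   T   T   F   T   T   T   T   F   T   T   T   F   F   T   T   F
  6   T   T   F   F   T   T   T   F   T   T   T   T   T   T   T   T   T   T   T   T   F

14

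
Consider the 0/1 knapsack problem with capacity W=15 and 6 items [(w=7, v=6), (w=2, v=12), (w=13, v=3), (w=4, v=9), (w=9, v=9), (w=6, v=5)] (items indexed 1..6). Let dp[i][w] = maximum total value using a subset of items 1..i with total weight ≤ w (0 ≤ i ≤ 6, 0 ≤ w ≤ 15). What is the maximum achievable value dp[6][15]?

30

i\w   0   1   2   3   4   5   6   7   8   9  10  11  12  13  14  15
  0   0   0   0   0   0   0   0   0   0   0   0   0   0   0   0   0
  1   0   0   0   0   0   0   0   6   6   6   6   6   6   6   6   6
  2   0   0  12  12  12  12  12  12  12  18  18  18  18  18  18  18
  3   0   0  12  12  12  12  12  12  12  18  18  18  18  18  18  18
  4   0   0  12  12  12  12  21  21  21  21  21  21  21  27  27  27
  5   0   0  12  12  12  12  21  21  21  21  21  21  21  27  27  30
  6   0   0  12  12  12  12  21  21  21  21  21  21  26  27  27  30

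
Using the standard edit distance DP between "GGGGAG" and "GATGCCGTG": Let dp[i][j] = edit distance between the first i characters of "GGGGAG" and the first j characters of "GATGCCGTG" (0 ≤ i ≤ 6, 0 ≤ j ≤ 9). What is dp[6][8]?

   ''  G  A  T  G  C  C  G  T  G
''  0  1  2  3  4  5  6  7  8  9
 G  1  0  1  2  3  4  5  6  7  8
 G  2  1  1  2  2  3  4  5  6  7
 G  3  2  2  2  2  3  4  4  5  6
 G  4  3  3  3  2  3  4  4  5  5
 A  5  4  3  4  3  3  4  5  5  6
 G  6  5  4  4  4  4  4  4  5  5

5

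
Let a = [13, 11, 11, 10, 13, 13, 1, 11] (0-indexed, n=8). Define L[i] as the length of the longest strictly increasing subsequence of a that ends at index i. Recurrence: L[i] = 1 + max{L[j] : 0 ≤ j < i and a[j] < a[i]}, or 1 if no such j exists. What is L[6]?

   i    0    1    2    3    4    5    6    7
a[i]   13   11   11   10   13   13    1   11
L[i]    1    1    1    1    2    2    1    2

1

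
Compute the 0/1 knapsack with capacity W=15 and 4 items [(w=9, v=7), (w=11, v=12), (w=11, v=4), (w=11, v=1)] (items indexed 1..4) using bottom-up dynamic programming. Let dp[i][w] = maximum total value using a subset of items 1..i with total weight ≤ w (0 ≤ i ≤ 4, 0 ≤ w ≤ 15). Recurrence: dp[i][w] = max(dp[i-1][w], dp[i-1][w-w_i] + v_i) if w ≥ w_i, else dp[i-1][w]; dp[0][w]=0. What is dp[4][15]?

12

i\w   0   1   2   3   4   5   6   7   8   9  10  11  12  13  14  15
  0   0   0   0   0   0   0   0   0   0   0   0   0   0   0   0   0
  1   0   0   0   0   0   0   0   0   0   7   7   7   7   7   7   7
  2   0   0   0   0   0   0   0   0   0   7   7  12  12  12  12  12
  3   0   0   0   0   0   0   0   0   0   7   7  12  12  12  12  12
  4   0   0   0   0   0   0   0   0   0   7   7  12  12  12  12  12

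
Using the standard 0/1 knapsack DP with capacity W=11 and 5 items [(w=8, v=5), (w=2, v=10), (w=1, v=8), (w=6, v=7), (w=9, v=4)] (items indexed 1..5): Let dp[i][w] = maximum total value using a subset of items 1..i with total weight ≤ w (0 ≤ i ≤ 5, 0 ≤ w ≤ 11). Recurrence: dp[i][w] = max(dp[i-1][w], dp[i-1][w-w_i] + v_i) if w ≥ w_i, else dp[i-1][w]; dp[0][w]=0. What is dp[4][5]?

18

i\w   0   1   2   3   4   5   6   7   8   9  10  11
  0   0   0   0   0   0   0   0   0   0   0   0   0
  1   0   0   0   0   0   0   0   0   5   5   5   5
  2   0   0  10  10  10  10  10  10  10  10  15  15
  3   0   8  10  18  18  18  18  18  18  18  18  23
  4   0   8  10  18  18  18  18  18  18  25  25  25
  5   0   8  10  18  18  18  18  18  18  25  25  25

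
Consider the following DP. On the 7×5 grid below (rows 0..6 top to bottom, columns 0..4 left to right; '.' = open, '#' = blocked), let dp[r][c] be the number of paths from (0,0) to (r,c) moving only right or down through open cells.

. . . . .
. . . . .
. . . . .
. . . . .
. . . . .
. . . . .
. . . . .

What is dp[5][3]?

56

r\c   0   1   2   3   4
  0   1   1   1   1   1
  1   1   2   3   4   5
  2   1   3   6  10  15
  3   1   4  10  20  35
  4   1   5  15  35  70
  5   1   6  21  56 126
  6   1   7  28  84 210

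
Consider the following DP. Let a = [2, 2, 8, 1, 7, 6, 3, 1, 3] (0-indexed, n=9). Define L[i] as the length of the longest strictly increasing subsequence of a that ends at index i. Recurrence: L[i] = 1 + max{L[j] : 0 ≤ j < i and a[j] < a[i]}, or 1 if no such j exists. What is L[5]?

2

   i    0    1    2    3    4    5    6    7    8
a[i]    2    2    8    1    7    6    3    1    3
L[i]    1    1    2    1    2    2    2    1    2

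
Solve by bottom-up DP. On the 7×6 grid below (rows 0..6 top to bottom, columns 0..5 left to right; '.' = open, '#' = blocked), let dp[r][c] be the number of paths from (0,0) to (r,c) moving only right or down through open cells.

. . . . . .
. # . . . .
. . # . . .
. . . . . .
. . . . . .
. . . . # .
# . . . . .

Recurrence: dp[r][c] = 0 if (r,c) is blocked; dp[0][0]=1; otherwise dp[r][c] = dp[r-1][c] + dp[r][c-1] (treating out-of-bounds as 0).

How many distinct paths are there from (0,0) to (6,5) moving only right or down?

67

r\c   0   1   2   3   4   5
  0   1   1   1   1   1   1
  1   1   0   1   2   3   4
  2   1   1   0   2   5   9
  3   1   2   2   4   9  18
  4   1   3   5   9  18  36
  5   1   4   9  18   0  36
  6   0   4  13  31  31  67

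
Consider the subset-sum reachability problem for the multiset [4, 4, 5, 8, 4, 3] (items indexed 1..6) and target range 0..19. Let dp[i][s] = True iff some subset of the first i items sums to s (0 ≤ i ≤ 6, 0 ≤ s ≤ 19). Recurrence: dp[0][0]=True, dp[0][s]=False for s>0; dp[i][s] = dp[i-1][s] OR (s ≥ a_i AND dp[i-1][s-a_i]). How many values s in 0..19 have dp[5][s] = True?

9

i\s   0   1   2   3   4   5   6   7   8   9  10  11  12  13  14  15  16  17  18  19
  0   T   F   F   F   F   F   F   F   F   F   F   F   F   F   F   F   F   F   F   F
  1   T   F   F   F   T   F   F   F   F   F   F   F   F   F   F   F   F   F   F   F
  2   T   F   F   F   T   F   F   F   T   F   F   F   F   F   F   F   F   F   F   F
  3   T   F   F   F   T   T   F   F   T   T   F   F   F   T   F   F   F   F   F   F
  4   T   F   F   F   T   T   F   F   T   T   F   F   T   T   F   F   T   T   F   F
  5   T   F   F   F   T   T   F   F   T   T   F   F   T   T   F   F   T   T   F   F
  6   T   F   F   T   T   T   F   T   T   T   F   T   T   T   F   T   T   T   F   T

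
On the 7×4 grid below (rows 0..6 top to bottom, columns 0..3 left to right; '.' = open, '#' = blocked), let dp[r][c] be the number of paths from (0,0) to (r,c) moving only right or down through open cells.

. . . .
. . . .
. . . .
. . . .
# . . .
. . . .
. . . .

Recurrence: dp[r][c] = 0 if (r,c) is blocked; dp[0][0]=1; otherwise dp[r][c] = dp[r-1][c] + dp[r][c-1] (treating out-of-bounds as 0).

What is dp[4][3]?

r\c   0   1   2   3
  0   1   1   1   1
  1   1   2   3   4
  2   1   3   6  10
  3   1   4  10  20
  4   0   4  14  34
  5   0   4  18  52
  6   0   4  22  74

34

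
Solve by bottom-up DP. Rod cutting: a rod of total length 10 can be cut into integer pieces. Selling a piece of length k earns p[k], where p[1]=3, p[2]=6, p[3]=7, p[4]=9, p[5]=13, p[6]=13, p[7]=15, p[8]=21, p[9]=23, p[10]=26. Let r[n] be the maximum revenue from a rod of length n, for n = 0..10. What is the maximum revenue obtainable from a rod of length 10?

   n    0    1    2    3    4    5    6    7    8    9   10
r[n]    0    3    6    9   12   15   18   21   24   27   30

30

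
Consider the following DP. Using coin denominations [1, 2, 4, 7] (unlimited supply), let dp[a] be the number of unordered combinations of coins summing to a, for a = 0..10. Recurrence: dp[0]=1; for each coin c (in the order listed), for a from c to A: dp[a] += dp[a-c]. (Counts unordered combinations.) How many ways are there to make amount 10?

14

after  coin     0     1     2     3     4     5     6     7     8     9    10
          1     1     1     1     1     1     1     1     1     1     1     1
          2     1     1     2     2     3     3     4     4     5     5     6
          4     1     1     2     2     4     4     6     6     9     9    12
          7     1     1     2     2     4     4     6     7    10    11    14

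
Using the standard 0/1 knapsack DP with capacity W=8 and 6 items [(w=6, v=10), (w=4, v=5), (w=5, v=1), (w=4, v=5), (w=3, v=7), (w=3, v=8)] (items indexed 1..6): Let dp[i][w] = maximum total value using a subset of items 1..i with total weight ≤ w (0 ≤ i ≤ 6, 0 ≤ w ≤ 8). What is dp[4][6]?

i\w   0   1   2   3   4   5   6   7   8
  0   0   0   0   0   0   0   0   0   0
  1   0   0   0   0   0   0  10  10  10
  2   0   0   0   0   5   5  10  10  10
  3   0   0   0   0   5   5  10  10  10
  4   0   0   0   0   5   5  10  10  10
  5   0   0   0   7   7   7  10  12  12
  6   0   0   0   8   8   8  15  15  15

10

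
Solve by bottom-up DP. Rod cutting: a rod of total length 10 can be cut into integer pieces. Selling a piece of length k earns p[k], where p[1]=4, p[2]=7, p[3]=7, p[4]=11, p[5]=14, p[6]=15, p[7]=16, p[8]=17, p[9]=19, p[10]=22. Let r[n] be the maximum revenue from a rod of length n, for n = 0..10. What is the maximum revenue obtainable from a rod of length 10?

   n    0    1    2    3    4    5    6    7    8    9   10
r[n]    0    4    8   12   16   20   24   28   32   36   40

40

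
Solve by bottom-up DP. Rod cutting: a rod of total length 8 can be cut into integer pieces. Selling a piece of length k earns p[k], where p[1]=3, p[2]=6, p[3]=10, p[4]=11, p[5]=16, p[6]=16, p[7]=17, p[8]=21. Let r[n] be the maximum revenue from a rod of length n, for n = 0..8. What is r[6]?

   n    0    1    2    3    4    5    6    7    8
r[n]    0    3    6   10   13   16   20   23   26

20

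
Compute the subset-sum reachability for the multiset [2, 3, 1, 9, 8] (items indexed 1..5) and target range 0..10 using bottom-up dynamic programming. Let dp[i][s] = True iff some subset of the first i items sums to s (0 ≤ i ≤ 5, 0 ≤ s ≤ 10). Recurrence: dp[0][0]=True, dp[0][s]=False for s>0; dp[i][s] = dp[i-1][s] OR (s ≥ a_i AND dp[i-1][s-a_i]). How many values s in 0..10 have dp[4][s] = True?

i\s   0   1   2   3   4   5   6   7   8   9  10
  0   T   F   F   F   F   F   F   F   F   F   F
  1   T   F   T   F   F   F   F   F   F   F   F
  2   T   F   T   T   F   T   F   F   F   F   F
  3   T   T   T   T   T   T   T   F   F   F   F
  4   T   T   T   T   T   T   T   F   F   T   T
  5   T   T   T   T   T   T   T   F   T   T   T

9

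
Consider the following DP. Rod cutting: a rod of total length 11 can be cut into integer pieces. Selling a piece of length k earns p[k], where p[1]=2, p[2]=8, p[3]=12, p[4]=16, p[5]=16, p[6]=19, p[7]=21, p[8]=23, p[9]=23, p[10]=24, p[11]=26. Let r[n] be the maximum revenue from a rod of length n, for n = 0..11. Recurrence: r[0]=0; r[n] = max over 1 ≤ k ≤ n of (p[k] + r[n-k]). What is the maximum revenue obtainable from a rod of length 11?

44

   n    0    1    2    3    4    5    6    7    8    9   10   11
r[n]    0    2    8   12   16   20   24   28   32   36   40   44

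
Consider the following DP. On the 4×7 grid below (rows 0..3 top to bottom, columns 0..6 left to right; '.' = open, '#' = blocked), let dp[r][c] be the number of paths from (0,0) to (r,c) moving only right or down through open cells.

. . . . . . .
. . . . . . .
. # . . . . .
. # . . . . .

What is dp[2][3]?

7

r\c   0   1   2   3   4   5   6
  0   1   1   1   1   1   1   1
  1   1   2   3   4   5   6   7
  2   1   0   3   7  12  18  25
  3   1   0   3  10  22  40  65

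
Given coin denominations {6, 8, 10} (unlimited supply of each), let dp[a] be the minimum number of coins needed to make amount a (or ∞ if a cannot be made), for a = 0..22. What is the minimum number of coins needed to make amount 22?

 a  0  1  2  3  4  5  6  7  8  9 10 11 12 13 14 15 16 17 18 19 20 21 22
dp  0  -  -  -  -  -  1  -  1  -  1  -  2  -  2  -  2  -  2  -  2  -  3
(- denotes ∞ / unreachable)

3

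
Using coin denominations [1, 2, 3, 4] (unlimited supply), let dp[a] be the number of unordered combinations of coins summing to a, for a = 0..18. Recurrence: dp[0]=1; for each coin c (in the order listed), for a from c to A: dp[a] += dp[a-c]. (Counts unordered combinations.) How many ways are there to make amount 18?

after  coin     0     1     2     3     4     5     6     7     8     9    10    11    12    13    14    15    16    17    18
          1     1     1     1     1     1     1     1     1     1     1     1     1     1     1     1     1     1     1     1
          2     1     1     2     2     3     3     4     4     5     5     6     6     7     7     8     8     9     9    10
          3     1     1     2     3     4     5     7     8    10    12    14    16    19    21    24    27    30    33    37
          4     1     1     2     3     5     6     9    11    15    18    23    27    34    39    47    54    64    72    84

84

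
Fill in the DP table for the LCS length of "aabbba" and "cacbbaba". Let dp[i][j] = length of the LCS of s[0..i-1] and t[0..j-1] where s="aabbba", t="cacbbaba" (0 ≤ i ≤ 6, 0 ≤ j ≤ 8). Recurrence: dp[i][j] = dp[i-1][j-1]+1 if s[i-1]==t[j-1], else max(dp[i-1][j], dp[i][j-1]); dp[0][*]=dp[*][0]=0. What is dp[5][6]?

   ''  c  a  c  b  b  a  b  a
''  0  0  0  0  0  0  0  0  0
 a  0  0  1  1  1  1  1  1  1
 a  0  0  1  1  1  1  2  2  2
 b  0  0  1  1  2  2  2  3  3
 b  0  0  1  1  2  3  3  3  3
 b  0  0  1  1  2  3  3  4  4
 a  0  0  1  1  2  3  4  4  5

3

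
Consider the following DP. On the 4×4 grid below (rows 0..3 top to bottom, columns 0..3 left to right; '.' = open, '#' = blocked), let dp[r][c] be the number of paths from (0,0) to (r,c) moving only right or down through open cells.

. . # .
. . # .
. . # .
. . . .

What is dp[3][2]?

4

r\c   0   1   2   3
  0   1   1   0   0
  1   1   2   0   0
  2   1   3   0   0
  3   1   4   4   4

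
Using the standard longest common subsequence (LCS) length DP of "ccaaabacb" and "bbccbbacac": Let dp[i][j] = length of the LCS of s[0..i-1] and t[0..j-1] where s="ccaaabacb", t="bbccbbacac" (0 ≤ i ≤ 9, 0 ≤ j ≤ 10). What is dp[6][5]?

   ''  b  b  c  c  b  b  a  c  a  c
''  0  0  0  0  0  0  0  0  0  0  0
 c  0  0  0  1  1  1  1  1  1  1  1
 c  0  0  0  1  2  2  2  2  2  2  2
 a  0  0  0  1  2  2  2  3  3  3  3
 a  0  0  0  1  2  2  2  3  3  4  4
 a  0  0  0  1  2  2  2  3  3  4  4
 b  0  1  1  1  2  3  3  3  3  4  4
 a  0  1  1  1  2  3  3  4  4  4  4
 c  0  1  1  2  2  3  3  4  5  5  5
 b  0  1  2  2  2  3  4  4  5  5  5

3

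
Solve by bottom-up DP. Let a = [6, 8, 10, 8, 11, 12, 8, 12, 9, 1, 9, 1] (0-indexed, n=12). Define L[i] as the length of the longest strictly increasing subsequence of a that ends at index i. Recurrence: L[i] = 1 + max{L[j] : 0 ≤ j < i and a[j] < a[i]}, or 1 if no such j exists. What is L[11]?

1

   i    0    1    2    3    4    5    6    7    8    9   10   11
a[i]    6    8   10    8   11   12    8   12    9    1    9    1
L[i]    1    2    3    2    4    5    2    5    3    1    3    1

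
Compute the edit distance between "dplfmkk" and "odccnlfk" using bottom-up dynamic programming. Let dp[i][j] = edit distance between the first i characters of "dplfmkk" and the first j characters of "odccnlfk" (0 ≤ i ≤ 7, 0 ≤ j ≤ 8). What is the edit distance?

   ''  o  d  c  c  n  l  f  k
''  0  1  2  3  4  5  6  7  8
 d  1  1  1  2  3  4  5  6  7
 p  2  2  2  2  3  4  5  6  7
 l  3  3  3  3  3  4  4  5  6
 f  4  4  4  4  4  4  5  4  5
 m  5  5  5  5  5  5  5  5  5
 k  6  6  6  6  6  6  6  6  5
 k  7  7  7  7  7  7  7  7  6

6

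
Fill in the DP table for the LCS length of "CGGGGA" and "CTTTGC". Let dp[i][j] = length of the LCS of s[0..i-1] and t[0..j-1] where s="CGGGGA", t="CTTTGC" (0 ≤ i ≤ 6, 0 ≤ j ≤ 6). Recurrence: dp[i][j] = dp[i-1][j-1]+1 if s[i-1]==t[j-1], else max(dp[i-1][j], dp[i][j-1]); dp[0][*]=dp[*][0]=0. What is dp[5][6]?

   ''  C  T  T  T  G  C
''  0  0  0  0  0  0  0
 C  0  1  1  1  1  1  1
 G  0  1  1  1  1  2  2
 G  0  1  1  1  1  2  2
 G  0  1  1  1  1  2  2
 G  0  1  1  1  1  2  2
 A  0  1  1  1  1  2  2

2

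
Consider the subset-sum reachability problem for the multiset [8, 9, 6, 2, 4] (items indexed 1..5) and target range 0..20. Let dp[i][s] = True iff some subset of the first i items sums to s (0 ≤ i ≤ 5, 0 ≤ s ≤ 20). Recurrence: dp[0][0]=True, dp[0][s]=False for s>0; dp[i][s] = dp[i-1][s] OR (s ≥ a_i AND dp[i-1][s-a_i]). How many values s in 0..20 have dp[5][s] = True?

17

i\s   0   1   2   3   4   5   6   7   8   9  10  11  12  13  14  15  16  17  18  19  20
  0   T   F   F   F   F   F   F   F   F   F   F   F   F   F   F   F   F   F   F   F   F
  1   T   F   F   F   F   F   F   F   T   F   F   F   F   F   F   F   F   F   F   F   F
  2   T   F   F   F   F   F   F   F   T   T   F   F   F   F   F   F   F   T   F   F   F
  3   T   F   F   F   F   F   T   F   T   T   F   F   F   F   T   T   F   T   F   F   F
  4   T   F   T   F   F   F   T   F   T   T   T   T   F   F   T   T   T   T   F   T   F
  5   T   F   T   F   T   F   T   F   T   T   T   T   T   T   T   T   T   T   T   T   T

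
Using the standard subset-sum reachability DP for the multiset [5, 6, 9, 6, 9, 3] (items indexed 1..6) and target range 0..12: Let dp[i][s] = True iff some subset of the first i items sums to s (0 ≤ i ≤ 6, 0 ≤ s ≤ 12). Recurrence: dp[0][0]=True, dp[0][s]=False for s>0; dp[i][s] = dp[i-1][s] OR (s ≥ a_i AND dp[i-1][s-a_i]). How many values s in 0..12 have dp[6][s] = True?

i\s   0   1   2   3   4   5   6   7   8   9  10  11  12
  0   T   F   F   F   F   F   F   F   F   F   F   F   F
  1   T   F   F   F   F   T   F   F   F   F   F   F   F
  2   T   F   F   F   F   T   T   F   F   F   F   T   F
  3   T   F   F   F   F   T   T   F   F   T   F   T   F
  4   T   F   F   F   F   T   T   F   F   T   F   T   T
  5   T   F   F   F   F   T   T   F   F   T   F   T   T
  6   T   F   F   T   F   T   T   F   T   T   F   T   T

8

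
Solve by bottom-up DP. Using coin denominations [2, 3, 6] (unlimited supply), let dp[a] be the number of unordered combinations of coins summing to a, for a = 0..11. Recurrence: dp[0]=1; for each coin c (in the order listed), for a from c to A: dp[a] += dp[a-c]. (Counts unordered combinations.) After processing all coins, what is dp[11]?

after  coin     0     1     2     3     4     5     6     7     8     9    10    11
          2     1     0     1     0     1     0     1     0     1     0     1     0
          3     1     0     1     1     1     1     2     1     2     2     2     2
          6     1     0     1     1     1     1     3     1     3     3     3     3

3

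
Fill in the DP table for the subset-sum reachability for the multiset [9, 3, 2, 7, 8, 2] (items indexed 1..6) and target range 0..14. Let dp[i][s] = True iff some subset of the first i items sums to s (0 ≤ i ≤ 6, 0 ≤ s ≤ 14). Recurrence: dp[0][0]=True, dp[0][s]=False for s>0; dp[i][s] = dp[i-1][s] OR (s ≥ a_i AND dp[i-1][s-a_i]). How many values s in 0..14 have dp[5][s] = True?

12

i\s   0   1   2   3   4   5   6   7   8   9  10  11  12  13  14
  0   T   F   F   F   F   F   F   F   F   F   F   F   F   F   F
  1   T   F   F   F   F   F   F   F   F   T   F   F   F   F   F
  2   T   F   F   T   F   F   F   F   F   T   F   F   T   F   F
  3   T   F   T   T   F   T   F   F   F   T   F   T   T   F   T
  4   T   F   T   T   F   T   F   T   F   T   T   T   T   F   T
  5   T   F   T   T   F   T   F   T   T   T   T   T   T   T   T
  6   T   F   T   T   T   T   F   T   T   T   T   T   T   T   T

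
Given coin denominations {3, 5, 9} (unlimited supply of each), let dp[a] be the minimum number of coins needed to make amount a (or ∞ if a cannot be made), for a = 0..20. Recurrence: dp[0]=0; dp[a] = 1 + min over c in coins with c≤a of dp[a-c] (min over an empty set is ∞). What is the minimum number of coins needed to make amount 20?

 a  0  1  2  3  4  5  6  7  8  9 10 11 12 13 14 15 16 17 18 19 20
dp  0  -  -  1  -  1  2  -  2  1  2  3  2  3  2  3  4  3  2  3  4
(- denotes ∞ / unreachable)

4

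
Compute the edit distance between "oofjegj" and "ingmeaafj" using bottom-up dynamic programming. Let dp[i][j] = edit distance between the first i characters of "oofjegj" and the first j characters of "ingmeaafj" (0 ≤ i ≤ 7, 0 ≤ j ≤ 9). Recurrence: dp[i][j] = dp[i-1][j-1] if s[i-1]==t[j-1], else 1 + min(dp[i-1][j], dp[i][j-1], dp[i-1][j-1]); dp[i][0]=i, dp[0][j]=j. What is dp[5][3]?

5

   ''  i  n  g  m  e  a  a  f  j
''  0  1  2  3  4  5  6  7  8  9
 o  1  1  2  3  4  5  6  7  8  9
 o  2  2  2  3  4  5  6  7  8  9
 f  3  3  3  3  4  5  6  7  7  8
 j  4  4  4  4  4  5  6  7  8  7
 e  5  5  5  5  5  4  5  6  7  8
 g  6  6  6  5  6  5  5  6  7  8
 j  7  7  7  6  6  6  6  6  7  7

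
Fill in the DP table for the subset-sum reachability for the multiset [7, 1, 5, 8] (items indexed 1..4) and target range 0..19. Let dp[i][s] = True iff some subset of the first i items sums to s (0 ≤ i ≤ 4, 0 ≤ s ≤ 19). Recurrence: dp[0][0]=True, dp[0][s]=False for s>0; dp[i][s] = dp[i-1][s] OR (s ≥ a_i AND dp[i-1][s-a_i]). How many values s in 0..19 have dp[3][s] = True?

i\s   0   1   2   3   4   5   6   7   8   9  10  11  12  13  14  15  16  17  18  19
  0   T   F   F   F   F   F   F   F   F   F   F   F   F   F   F   F   F   F   F   F
  1   T   F   F   F   F   F   F   T   F   F   F   F   F   F   F   F   F   F   F   F
  2   T   T   F   F   F   F   F   T   T   F   F   F   F   F   F   F   F   F   F   F
  3   T   T   F   F   F   T   T   T   T   F   F   F   T   T   F   F   F   F   F   F
  4   T   T   F   F   F   T   T   T   T   T   F   F   T   T   T   T   T   F   F   F

8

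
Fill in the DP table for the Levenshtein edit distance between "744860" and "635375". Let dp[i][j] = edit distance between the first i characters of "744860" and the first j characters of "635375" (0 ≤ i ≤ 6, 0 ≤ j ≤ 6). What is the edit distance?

6

   ''  6  3  5  3  7  5
''  0  1  2  3  4  5  6
 7  1  1  2  3  4  4  5
 4  2  2  2  3  4  5  5
 4  3  3  3  3  4  5  6
 8  4  4  4  4  4  5  6
 6  5  4  5  5  5  5  6
 0  6  5  5  6  6  6  6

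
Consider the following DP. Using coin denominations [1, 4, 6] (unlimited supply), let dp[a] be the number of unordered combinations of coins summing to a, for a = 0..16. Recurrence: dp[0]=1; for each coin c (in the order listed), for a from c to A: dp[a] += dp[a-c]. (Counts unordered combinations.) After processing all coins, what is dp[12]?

7

after  coin     0     1     2     3     4     5     6     7     8     9    10    11    12    13    14    15    16
          1     1     1     1     1     1     1     1     1     1     1     1     1     1     1     1     1     1
          4     1     1     1     1     2     2     2     2     3     3     3     3     4     4     4     4     5
          6     1     1     1     1     2     2     3     3     4     4     5     5     7     7     8     8    10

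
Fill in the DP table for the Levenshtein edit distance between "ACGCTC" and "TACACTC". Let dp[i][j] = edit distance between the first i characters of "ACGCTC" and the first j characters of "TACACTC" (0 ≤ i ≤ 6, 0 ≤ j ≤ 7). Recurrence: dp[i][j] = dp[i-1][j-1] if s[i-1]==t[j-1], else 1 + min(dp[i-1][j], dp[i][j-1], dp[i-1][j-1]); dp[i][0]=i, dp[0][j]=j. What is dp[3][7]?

5

   ''  T  A  C  A  C  T  C
''  0  1  2  3  4  5  6  7
 A  1  1  1  2  3  4  5  6
 C  2  2  2  1  2  3  4  5
 G  3  3  3  2  2  3  4  5
 C  4  4  4  3  3  2  3  4
 T  5  4  5  4  4  3  2  3
 C  6  5  5  5  5  4  3  2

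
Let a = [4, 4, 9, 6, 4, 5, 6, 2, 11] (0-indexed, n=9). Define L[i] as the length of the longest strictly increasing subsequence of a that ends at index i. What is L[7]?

1

   i    0    1    2    3    4    5    6    7    8
a[i]    4    4    9    6    4    5    6    2   11
L[i]    1    1    2    2    1    2    3    1    4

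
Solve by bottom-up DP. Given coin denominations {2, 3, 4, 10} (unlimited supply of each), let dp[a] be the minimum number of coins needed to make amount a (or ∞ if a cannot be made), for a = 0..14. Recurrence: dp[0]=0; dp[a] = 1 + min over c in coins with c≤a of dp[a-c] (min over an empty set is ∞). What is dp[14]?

2

 a  0  1  2  3  4  5  6  7  8  9 10 11 12 13 14
dp  0  -  1  1  1  2  2  2  2  3  1  3  2  2  2
(- denotes ∞ / unreachable)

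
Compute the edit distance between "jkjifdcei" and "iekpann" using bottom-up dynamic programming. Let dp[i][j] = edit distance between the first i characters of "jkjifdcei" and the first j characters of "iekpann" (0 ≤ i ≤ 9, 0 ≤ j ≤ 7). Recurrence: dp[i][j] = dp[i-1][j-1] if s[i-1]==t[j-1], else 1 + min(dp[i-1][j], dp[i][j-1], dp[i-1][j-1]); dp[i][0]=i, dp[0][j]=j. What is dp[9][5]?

8

   ''  i  e  k  p  a  n  n
''  0  1  2  3  4  5  6  7
 j  1  1  2  3  4  5  6  7
 k  2  2  2  2  3  4  5  6
 j  3  3  3  3  3  4  5  6
 i  4  3  4  4  4  4  5  6
 f  5  4  4  5  5  5  5  6
 d  6  5  5  5  6  6  6  6
 c  7  6  6  6  6  7  7  7
 e  8  7  6  7  7  7  8  8
 i  9  8  7  7  8  8  8  9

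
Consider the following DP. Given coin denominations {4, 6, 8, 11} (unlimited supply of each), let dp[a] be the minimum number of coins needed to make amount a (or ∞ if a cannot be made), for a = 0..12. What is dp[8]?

1

 a  0  1  2  3  4  5  6  7  8  9 10 11 12
dp  0  -  -  -  1  -  1  -  1  -  2  1  2
(- denotes ∞ / unreachable)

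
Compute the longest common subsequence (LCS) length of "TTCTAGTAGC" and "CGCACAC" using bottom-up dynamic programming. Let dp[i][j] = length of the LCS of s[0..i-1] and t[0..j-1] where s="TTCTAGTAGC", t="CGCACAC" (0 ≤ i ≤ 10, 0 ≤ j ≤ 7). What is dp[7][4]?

2

   ''  C  G  C  A  C  A  C
''  0  0  0  0  0  0  0  0
 T  0  0  0  0  0  0  0  0
 T  0  0  0  0  0  0  0  0
 C  0  1  1  1  1  1  1  1
 T  0  1  1  1  1  1  1  1
 A  0  1  1  1  2  2  2  2
 G  0  1  2  2  2  2  2  2
 T  0  1  2  2  2  2  2  2
 A  0  1  2  2  3  3  3  3
 G  0  1  2  2  3  3  3  3
 C  0  1  2  3  3  4  4  4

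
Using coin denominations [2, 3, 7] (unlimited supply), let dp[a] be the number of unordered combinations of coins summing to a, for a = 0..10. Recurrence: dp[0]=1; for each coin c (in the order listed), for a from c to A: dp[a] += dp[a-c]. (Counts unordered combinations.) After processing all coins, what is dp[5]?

1

after  coin     0     1     2     3     4     5     6     7     8     9    10
          2     1     0     1     0     1     0     1     0     1     0     1
          3     1     0     1     1     1     1     2     1     2     2     2
          7     1     0     1     1     1     1     2     2     2     3     3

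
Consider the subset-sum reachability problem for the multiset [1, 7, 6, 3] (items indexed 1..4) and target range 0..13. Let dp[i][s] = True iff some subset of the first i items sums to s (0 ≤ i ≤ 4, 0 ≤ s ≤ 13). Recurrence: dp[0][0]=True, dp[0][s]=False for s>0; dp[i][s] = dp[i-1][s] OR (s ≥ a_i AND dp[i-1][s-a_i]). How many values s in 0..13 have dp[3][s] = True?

6

i\s   0   1   2   3   4   5   6   7   8   9  10  11  12  13
  0   T   F   F   F   F   F   F   F   F   F   F   F   F   F
  1   T   T   F   F   F   F   F   F   F   F   F   F   F   F
  2   T   T   F   F   F   F   F   T   T   F   F   F   F   F
  3   T   T   F   F   F   F   T   T   T   F   F   F   F   T
  4   T   T   F   T   T   F   T   T   T   T   T   T   F   T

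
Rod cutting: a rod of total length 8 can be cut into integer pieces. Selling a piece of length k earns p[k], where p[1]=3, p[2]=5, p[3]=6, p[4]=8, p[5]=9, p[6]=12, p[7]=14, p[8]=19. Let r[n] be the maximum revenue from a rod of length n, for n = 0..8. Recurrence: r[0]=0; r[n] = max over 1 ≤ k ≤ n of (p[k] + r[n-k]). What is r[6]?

   n    0    1    2    3    4    5    6    7    8
r[n]    0    3    6    9   12   15   18   21   24

18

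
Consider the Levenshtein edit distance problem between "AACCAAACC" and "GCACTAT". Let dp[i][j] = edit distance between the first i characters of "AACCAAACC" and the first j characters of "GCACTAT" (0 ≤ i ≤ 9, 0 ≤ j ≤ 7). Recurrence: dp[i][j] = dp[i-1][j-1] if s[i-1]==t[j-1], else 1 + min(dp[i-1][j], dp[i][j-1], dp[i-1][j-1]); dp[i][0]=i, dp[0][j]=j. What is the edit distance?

7

   ''  G  C  A  C  T  A  T
''  0  1  2  3  4  5  6  7
 A  1  1  2  2  3  4  5  6
 A  2  2  2  2  3  4  4  5
 C  3  3  2  3  2  3  4  5
 C  4  4  3  3  3  3  4  5
 A  5  5  4  3  4  4  3  4
 A  6  6  5  4  4  5  4  4
 A  7  7  6  5  5  5  5  5
 C  8  8  7  6  5  6  6  6
 C  9  9  8  7  6  6  7  7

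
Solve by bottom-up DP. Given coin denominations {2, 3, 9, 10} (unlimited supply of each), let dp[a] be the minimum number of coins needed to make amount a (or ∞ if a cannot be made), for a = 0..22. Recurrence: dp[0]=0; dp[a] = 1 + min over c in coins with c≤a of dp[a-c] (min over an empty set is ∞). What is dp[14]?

3

 a  0  1  2  3  4  5  6  7  8  9 10 11 12 13 14 15 16 17 18 19 20 21 22
dp  0  -  1  1  2  2  2  3  3  1  1  2  2  2  3  3  3  4  2  2  2  3  3
(- denotes ∞ / unreachable)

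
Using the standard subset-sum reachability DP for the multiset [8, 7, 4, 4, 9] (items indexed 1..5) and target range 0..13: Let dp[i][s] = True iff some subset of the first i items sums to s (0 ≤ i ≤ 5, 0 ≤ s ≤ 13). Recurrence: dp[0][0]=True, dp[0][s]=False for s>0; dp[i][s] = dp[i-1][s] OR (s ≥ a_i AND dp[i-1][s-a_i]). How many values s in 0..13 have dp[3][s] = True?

6

i\s   0   1   2   3   4   5   6   7   8   9  10  11  12  13
  0   T   F   F   F   F   F   F   F   F   F   F   F   F   F
  1   T   F   F   F   F   F   F   F   T   F   F   F   F   F
  2   T   F   F   F   F   F   F   T   T   F   F   F   F   F
  3   T   F   F   F   T   F   F   T   T   F   F   T   T   F
  4   T   F   F   F   T   F   F   T   T   F   F   T   T   F
  5   T   F   F   F   T   F   F   T   T   T   F   T   T   T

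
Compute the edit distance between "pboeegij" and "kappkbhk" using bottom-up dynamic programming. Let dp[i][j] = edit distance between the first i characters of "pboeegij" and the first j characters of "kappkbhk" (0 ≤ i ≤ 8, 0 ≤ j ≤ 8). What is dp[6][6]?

6

   ''  k  a  p  p  k  b  h  k
''  0  1  2  3  4  5  6  7  8
 p  1  1  2  2  3  4  5  6  7
 b  2  2  2  3  3  4  4  5  6
 o  3  3  3  3  4  4  5  5  6
 e  4  4  4  4  4  5  5  6  6
 e  5  5  5  5  5  5  6  6  7
 g  6  6  6  6  6  6  6  7  7
 i  7  7  7  7  7  7  7  7  8
 j  8  8  8  8  8  8  8  8  8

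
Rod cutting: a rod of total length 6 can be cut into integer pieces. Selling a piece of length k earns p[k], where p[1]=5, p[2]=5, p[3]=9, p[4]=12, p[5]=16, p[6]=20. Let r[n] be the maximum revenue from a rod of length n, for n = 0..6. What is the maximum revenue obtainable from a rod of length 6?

   n    0    1    2    3    4    5    6
r[n]    0    5   10   15   20   25   30

30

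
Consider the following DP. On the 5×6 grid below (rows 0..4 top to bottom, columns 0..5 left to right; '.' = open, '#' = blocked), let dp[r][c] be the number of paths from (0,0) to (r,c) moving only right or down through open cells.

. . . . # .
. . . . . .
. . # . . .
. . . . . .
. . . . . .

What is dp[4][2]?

r\c   0   1   2   3   4   5
  0   1   1   1   1   0   0
  1   1   2   3   4   4   4
  2   1   3   0   4   8  12
  3   1   4   4   8  16  28
  4   1   5   9  17  33  61

9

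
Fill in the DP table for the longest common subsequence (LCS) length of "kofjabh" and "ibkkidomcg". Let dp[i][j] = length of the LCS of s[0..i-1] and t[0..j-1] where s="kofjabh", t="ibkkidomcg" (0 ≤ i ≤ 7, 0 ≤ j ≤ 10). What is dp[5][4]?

   ''  i  b  k  k  i  d  o  m  c  g
''  0  0  0  0  0  0  0  0  0  0  0
 k  0  0  0  1  1  1  1  1  1  1  1
 o  0  0  0  1  1  1  1  2  2  2  2
 f  0  0  0  1  1  1  1  2  2  2  2
 j  0  0  0  1  1  1  1  2  2  2  2
 a  0  0  0  1  1  1  1  2  2  2  2
 b  0  0  1  1  1  1  1  2  2  2  2
 h  0  0  1  1  1  1  1  2  2  2  2

1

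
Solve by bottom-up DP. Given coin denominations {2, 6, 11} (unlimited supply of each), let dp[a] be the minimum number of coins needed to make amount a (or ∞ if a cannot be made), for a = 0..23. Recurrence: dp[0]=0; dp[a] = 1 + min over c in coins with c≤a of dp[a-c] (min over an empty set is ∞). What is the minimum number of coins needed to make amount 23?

3

 a  0  1  2  3  4  5  6  7  8  9 10 11 12 13 14 15 16 17 18 19 20 21 22 23
dp  0  -  1  -  2  -  1  -  2  -  3  1  2  2  3  3  4  2  3  3  4  4  2  3
(- denotes ∞ / unreachable)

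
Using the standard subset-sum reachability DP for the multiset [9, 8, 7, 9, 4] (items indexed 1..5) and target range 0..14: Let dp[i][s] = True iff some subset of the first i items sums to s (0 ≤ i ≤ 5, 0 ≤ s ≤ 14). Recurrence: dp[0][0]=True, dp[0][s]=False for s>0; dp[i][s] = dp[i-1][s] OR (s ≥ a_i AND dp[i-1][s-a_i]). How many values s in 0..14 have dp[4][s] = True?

i\s   0   1   2   3   4   5   6   7   8   9  10  11  12  13  14
  0   T   F   F   F   F   F   F   F   F   F   F   F   F   F   F
  1   T   F   F   F   F   F   F   F   F   T   F   F   F   F   F
  2   T   F   F   F   F   F   F   F   T   T   F   F   F   F   F
  3   T   F   F   F   F   F   F   T   T   T   F   F   F   F   F
  4   T   F   F   F   F   F   F   T   T   T   F   F   F   F   F
  5   T   F   F   F   T   F   F   T   T   T   F   T   T   T   F

4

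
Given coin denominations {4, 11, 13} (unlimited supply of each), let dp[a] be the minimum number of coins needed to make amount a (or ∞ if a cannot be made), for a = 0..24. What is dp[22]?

2

 a  0  1  2  3  4  5  6  7  8  9 10 11 12 13 14 15 16 17 18 19 20 21 22 23 24
dp  0  -  -  -  1  -  -  -  2  -  -  1  3  1  -  2  4  2  -  3  5  3  2  4  2
(- denotes ∞ / unreachable)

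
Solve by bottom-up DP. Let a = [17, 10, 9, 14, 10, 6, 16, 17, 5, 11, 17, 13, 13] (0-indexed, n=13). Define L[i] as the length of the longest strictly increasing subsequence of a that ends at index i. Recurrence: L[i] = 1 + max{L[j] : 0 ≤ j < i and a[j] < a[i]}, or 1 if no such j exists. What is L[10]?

4

   i    0    1    2    3    4    5    6    7    8    9   10   11   12
a[i]   17   10    9   14   10    6   16   17    5   11   17   13   13
L[i]    1    1    1    2    2    1    3    4    1    3    4    4    4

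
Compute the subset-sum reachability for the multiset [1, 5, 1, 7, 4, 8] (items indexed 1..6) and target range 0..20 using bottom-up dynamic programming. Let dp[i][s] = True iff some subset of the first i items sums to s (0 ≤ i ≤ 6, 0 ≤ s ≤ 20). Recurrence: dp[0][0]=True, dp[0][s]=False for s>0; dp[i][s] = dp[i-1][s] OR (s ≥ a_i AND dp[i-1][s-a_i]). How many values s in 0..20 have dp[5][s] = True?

i\s   0   1   2   3   4   5   6   7   8   9  10  11  12  13  14  15  16  17  18  19  20
  0   T   F   F   F   F   F   F   F   F   F   F   F   F   F   F   F   F   F   F   F   F
  1   T   T   F   F   F   F   F   F   F   F   F   F   F   F   F   F   F   F   F   F   F
  2   T   T   F   F   F   T   T   F   F   F   F   F   F   F   F   F   F   F   F   F   F
  3   T   T   T   F   F   T   T   T   F   F   F   F   F   F   F   F   F   F   F   F   F
  4   T   T   T   F   F   T   T   T   T   T   F   F   T   T   T   F   F   F   F   F   F
  5   T   T   T   F   T   T   T   T   T   T   T   T   T   T   T   F   T   T   T   F   F
  6   T   T   T   F   T   T   T   T   T   T   T   T   T   T   T   T   T   T   T   T   T

17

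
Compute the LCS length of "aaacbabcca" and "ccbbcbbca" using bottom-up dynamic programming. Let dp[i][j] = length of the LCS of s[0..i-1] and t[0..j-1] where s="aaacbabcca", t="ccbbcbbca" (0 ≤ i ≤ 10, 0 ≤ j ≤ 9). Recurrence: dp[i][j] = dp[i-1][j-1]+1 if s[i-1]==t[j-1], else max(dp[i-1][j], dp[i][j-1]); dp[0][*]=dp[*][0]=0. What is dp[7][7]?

   ''  c  c  b  b  c  b  b  c  a
''  0  0  0  0  0  0  0  0  0  0
 a  0  0  0  0  0  0  0  0  0  1
 a  0  0  0  0  0  0  0  0  0  1
 a  0  0  0  0  0  0  0  0  0  1
 c  0  1  1  1  1  1  1  1  1  1
 b  0  1  1  2  2  2  2  2  2  2
 a  0  1  1  2  2  2  2  2  2  3
 b  0  1  1  2  3  3  3  3  3  3
 c  0  1  2  2  3  4  4  4  4  4
 c  0  1  2  2  3  4  4  4  5  5
 a  0  1  2  2  3  4  4  4  5  6

3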